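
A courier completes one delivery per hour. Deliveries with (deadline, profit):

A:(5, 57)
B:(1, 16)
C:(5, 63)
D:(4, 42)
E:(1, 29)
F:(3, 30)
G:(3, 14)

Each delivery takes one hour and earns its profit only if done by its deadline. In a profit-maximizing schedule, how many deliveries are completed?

By profit: C(d5,63), A(d5,57), D(d4,42), F(d3,30), E(d1,29), B(d1,16), G(d3,14)
C→slot 5; A→slot 4; D→slot 3; F→slot 2; E→slot 1; B skipped; G skipped.
5 of 7 scheduled.

5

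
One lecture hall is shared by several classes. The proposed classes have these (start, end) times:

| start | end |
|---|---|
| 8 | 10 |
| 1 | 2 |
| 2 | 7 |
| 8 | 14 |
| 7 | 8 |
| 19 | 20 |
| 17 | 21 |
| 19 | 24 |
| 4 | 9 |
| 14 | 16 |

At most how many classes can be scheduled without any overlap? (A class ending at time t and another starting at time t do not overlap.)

6

Greedy by earliest finish: after sorting by end time, pick each interval compatible with the last pick.
Sorted by end: (1,2)  (2,7)  (7,8)  (4,9)  (8,10)  (8,14)  (14,16)  (19,20)  (17,21)  (19,24)
take (1,2); take (2,7); take (7,8); take (8,10); take (14,16); take (19,20); skip (17,21).
Selected 6 classes.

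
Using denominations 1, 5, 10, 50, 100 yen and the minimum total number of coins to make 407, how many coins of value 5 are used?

1

Use the largest denomination that fits, subtract, and repeat.
407 = 4×100 + 1×5 + 2×1
Count of 5: 1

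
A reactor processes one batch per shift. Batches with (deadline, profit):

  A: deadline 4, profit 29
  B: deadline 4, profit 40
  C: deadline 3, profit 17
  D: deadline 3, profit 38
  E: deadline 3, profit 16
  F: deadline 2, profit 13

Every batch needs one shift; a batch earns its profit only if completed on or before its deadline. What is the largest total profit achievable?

124

Sort by profit descending; place each in the latest free slot ≤ its deadline.
Profit order: B=40 D=38 A=29 C=17 E=16 F=13
Assign: B→slot 4, D→slot 3, A→slot 2, C→slot 1, E skipped, F skipped.
Slots: [1:C] [2:A] [3:D] [4:B]
Profit = 17 + 29 + 38 + 40 = 124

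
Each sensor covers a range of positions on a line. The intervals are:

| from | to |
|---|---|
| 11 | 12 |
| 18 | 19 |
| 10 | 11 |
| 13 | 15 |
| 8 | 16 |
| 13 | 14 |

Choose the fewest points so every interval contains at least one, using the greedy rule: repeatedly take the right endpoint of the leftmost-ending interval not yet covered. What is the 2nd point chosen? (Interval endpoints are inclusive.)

By right end: [10,11]  [11,12]  [13,14]  [13,15]  [8,16]  [18,19]
[10,11] uncovered → point at 11; [13,14] uncovered → point at 14; [18,19] uncovered → point at 19.
Points: 11, 14, 19 (3 total).

14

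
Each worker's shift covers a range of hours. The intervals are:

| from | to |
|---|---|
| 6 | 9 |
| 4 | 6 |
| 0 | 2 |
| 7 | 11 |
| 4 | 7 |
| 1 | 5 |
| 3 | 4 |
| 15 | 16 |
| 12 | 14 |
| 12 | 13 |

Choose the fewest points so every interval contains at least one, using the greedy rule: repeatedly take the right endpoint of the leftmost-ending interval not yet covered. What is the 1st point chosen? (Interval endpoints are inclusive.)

2

By right end: [0,2]  [3,4]  [1,5]  [4,6]  [4,7]  [6,9]  [7,11]  [12,13]  [12,14]  [15,16]
[0,2] uncovered → point at 2; [3,4] uncovered → point at 4; [6,9] uncovered → point at 9; [12,13] uncovered → point at 13; [15,16] uncovered → point at 16.
Points: 2, 4, 9, 13, 16 (5 total).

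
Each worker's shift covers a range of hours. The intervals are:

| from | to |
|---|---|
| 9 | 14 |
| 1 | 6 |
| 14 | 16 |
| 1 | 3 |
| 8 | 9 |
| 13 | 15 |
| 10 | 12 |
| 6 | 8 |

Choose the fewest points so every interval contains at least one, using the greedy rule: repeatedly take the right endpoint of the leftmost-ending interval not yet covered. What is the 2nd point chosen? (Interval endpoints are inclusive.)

Sort by right endpoint; whenever an interval is uncovered, place a point at its right end.
By right end: [1,3]  [1,6]  [6,8]  [8,9]  [10,12]  [9,14]  [13,15]  [14,16]
[1,3] uncovered → point at 3; [6,8] uncovered → point at 8; [10,12] uncovered → point at 12; [13,15] uncovered → point at 15.
Points: 3, 8, 12, 15 (4 total).

8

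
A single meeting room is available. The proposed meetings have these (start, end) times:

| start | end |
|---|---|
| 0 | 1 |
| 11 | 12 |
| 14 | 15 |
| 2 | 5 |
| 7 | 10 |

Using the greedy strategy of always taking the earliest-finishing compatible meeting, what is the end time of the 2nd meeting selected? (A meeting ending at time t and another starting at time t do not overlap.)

5

Greedy by earliest finish: after sorting by end time, pick each interval compatible with the last pick.
By end time: (0,1), (2,5), (7,10), (11,12), (14,15).
Pick (0,1); next start ≥ 1 → (2,5); next start ≥ 5 → (7,10); next start ≥ 10 → (11,12); next start ≥ 12 → (14,15).
Selected: (0,1) (2,5) (7,10) (11,12) (14,15)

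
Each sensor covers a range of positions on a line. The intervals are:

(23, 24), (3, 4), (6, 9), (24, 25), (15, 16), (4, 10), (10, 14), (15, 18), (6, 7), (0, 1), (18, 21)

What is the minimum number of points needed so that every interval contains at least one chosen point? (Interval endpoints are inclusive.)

Sort by right endpoint; whenever an interval is uncovered, place a point at its right end.
By right end: [0,1]  [3,4]  [6,7]  [6,9]  [4,10]  [10,14]  [15,16]  [15,18]  [18,21]  [23,24]  [24,25]
[0,1] uncovered → point at 1; [3,4] uncovered → point at 4; [6,7] uncovered → point at 7; [10,14] uncovered → point at 14; [15,16] uncovered → point at 16; [18,21] uncovered → point at 21; [23,24] uncovered → point at 24.
Points: 1, 4, 7, 14, 16, 21, 24 (7 total).

7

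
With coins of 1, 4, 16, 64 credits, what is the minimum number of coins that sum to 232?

7

232 − 3×64→40 − 2×16→8 − 2×4→0
Total coins = 3 + 2 + 2 = 7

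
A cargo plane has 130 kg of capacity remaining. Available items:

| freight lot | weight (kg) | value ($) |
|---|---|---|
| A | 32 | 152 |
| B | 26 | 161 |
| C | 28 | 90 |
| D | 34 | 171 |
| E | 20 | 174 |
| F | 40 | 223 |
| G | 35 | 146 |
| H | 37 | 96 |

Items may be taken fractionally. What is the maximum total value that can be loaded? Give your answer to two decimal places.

Order: E (174/20=8.70) > B (161/26=6.19) > F (223/40=5.58) > D (171/34=5.03) > A (152/32=4.75) > G (146/35=4.17) > C (90/28=3.21) > H (96/37=2.59)
Fill: take E (20 @ 174) → take B (26 @ 161) → take F (40 @ 223) → take D (34 @ 171) → take 10/32 of A → 47.50; 130/130 used.
Total value = 776.50

776.50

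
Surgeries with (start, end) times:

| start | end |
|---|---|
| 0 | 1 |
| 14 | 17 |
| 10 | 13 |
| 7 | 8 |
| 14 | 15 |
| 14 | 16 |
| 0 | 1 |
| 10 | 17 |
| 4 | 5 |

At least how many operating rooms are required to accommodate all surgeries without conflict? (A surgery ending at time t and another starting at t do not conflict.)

starts: [0, 0, 4, 7, 10, 10, 14, 14, 14]
ends:   [1, 1, 5, 8, 13, 15, 16, 17, 17]
s0→1 s0→2 e1→1 e1→0 s4→1 e5→0 s7→1 e8→0 s10→1 s10→2 e13→1 s14→2 s14→3 s14→4  — peak 4.

4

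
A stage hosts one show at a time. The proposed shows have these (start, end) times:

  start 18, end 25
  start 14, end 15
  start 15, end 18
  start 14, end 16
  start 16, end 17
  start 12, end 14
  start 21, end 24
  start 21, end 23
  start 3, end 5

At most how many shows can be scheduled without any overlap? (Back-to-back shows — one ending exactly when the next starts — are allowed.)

Greedy by earliest finish: after sorting by end time, pick each interval compatible with the last pick.
Sorted by end: (3,5)  (12,14)  (14,15)  (14,16)  (16,17)  (15,18)  (21,23)  (21,24)  (18,25)
take (3,5); take (12,14); take (14,15); skip (14,16); take (16,17); take (21,23); skip (21,24).
Selected 5 shows.

5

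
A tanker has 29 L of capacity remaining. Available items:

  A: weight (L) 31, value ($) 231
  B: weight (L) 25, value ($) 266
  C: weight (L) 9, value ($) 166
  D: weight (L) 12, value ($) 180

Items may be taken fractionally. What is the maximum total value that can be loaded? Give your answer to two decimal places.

Greedy by value/weight ratio, highest first.
Ratios (sorted): C 18.44, D 15.00, B 10.64, A 7.45
take C (9 @ 166); take D (12 @ 180); take 8/25 of B → 85.12. Capacity used 29/29.
Total value = 431.12

431.12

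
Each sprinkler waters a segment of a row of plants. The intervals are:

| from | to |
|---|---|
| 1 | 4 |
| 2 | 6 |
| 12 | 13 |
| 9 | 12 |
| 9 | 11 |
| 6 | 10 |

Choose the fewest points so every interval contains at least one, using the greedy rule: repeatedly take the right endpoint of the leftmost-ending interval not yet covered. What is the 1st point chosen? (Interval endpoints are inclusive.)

Process intervals by earliest right end; each time one isn't hit yet, stab at its right endpoint.
By right end: [1,4]  [2,6]  [6,10]  [9,11]  [9,12]  [12,13]
[1,4] uncovered → point at 4; [6,10] uncovered → point at 10; [12,13] uncovered → point at 13.
Points: 4, 10, 13 (3 total).

4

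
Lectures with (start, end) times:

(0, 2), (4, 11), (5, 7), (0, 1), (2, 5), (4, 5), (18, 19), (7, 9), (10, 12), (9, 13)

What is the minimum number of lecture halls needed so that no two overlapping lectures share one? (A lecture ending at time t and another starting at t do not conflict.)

3

starts: [0, 0, 2, 4, 4, 5, 7, 9, 10, 18]
ends:   [1, 2, 5, 5, 7, 9, 11, 12, 13, 19]
s0→1 s0→2 e1→1 e2→0 s2→1 s4→2 s4→3  — peak 3.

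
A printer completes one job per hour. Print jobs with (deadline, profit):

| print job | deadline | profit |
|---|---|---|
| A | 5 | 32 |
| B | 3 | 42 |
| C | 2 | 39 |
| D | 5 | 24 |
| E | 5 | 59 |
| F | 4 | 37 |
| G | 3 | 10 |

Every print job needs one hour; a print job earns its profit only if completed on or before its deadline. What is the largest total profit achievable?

Profit order: E=59 B=42 C=39 F=37 A=32 D=24 G=10
Assign: E→slot 5, B→slot 3, C→slot 2, F→slot 4, A→slot 1, D skipped, G skipped.
Slots: [1:A] [2:C] [3:B] [4:F] [5:E]
Profit = 32 + 39 + 42 + 37 + 59 = 209

209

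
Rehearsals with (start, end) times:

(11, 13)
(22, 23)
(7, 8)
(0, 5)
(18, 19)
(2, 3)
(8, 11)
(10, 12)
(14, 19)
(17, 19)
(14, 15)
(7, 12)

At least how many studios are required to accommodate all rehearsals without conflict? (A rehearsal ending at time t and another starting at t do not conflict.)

3

Count concurrent intervals with a sweep; the peak is the room count.
starts: [0, 2, 7, 7, 8, 10, 11, 14, 14, 17, 18, 22]
ends:   [3, 5, 8, 11, 12, 12, 13, 15, 19, 19, 19, 23]
s0→1 s2→2 e3→1 e5→0 s7→1 s7→2 e8→1 s8→2 s10→3  — peak 3.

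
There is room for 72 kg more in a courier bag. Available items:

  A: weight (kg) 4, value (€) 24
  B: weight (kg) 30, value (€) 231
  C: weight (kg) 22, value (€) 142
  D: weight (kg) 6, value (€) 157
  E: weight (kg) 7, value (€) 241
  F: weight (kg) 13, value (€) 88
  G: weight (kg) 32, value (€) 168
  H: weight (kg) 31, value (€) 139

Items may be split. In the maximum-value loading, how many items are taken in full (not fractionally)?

Order: E (241/7=34.43) > D (157/6=26.17) > B (231/30=7.70) > F (88/13=6.77) > C (142/22=6.45) > A (24/4=6.00) > G (168/32=5.25) > H (139/31=4.48)
Fill: take E (7 @ 241) → take D (6 @ 157) → take B (30 @ 231) → take F (13 @ 88) → take 16/22 of C → 103.27; 72/72 used.
4 item(s) taken whole; one partial (take 16/22 of C).

4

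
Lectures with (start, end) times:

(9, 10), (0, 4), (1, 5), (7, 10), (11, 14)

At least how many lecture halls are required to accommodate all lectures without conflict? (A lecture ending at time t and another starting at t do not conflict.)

2

Events (time:±→running): 0:+→1 1:+→2 … peak 2.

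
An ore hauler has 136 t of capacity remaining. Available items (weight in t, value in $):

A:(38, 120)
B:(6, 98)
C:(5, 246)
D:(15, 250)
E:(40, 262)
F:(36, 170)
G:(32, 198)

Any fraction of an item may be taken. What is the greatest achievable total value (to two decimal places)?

1230.32

Ratios (sorted): C 49.20, D 16.67, B 16.33, E 6.55, G 6.19, F 4.72, A 3.16
take C (5 @ 246); take D (15 @ 250); take B (6 @ 98); take E (40 @ 262); take G (32 @ 198); take F (36 @ 170); take 2/38 of A → 6.32. Capacity used 136/136.
Total value = 1230.32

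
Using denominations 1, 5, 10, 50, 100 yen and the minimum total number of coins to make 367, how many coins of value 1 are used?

2

367 − 3×100→67 − 1×50→17 − 1×10→7 − 1×5→2 − 2×1→0
Count of 1: 2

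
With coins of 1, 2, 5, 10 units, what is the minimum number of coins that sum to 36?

5

Use the largest denomination that fits, subtract, and repeat.
36 = 3×10 + 1×5 + 1×1
Total coins = 3 + 1 + 1 = 5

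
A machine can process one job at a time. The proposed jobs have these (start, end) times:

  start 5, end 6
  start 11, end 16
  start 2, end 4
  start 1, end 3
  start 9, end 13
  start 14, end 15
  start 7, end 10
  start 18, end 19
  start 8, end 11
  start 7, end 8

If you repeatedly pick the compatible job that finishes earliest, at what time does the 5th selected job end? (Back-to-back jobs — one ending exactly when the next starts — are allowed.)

15

Sort by end time and greedily take each interval whose start is ≥ the last chosen end.
By end time: (1,3), (2,4), (5,6), (7,8), (7,10), (8,11), (9,13), (14,15), (11,16), (18,19).
Pick (1,3); next start ≥ 3 → (5,6); next start ≥ 6 → (7,8); next start ≥ 8 → (8,11); next start ≥ 11 → (14,15); next start ≥ 15 → (18,19).
Selected: (1,3) (5,6) (7,8) (8,11) (14,15) (18,19)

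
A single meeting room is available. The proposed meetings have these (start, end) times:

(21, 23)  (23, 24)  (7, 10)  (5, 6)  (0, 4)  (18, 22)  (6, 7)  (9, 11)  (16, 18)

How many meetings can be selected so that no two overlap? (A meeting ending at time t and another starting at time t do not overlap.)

7

Sorted by end: (0,4)  (5,6)  (6,7)  (7,10)  (9,11)  (16,18)  (18,22)  (21,23)  (23,24)
take (0,4); take (5,6); take (6,7); take (7,10); take (16,18); take (18,22); take (23,24).
Selected 7 meetings.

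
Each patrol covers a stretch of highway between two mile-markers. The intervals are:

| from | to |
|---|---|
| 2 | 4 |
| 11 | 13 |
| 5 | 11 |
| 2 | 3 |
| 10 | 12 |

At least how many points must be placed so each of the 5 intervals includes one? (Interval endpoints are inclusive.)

Process intervals by earliest right end; each time one isn't hit yet, stab at its right endpoint.
By right end: [2,3]  [2,4]  [5,11]  [10,12]  [11,13]
[2,3] uncovered → point at 3; [5,11] uncovered → point at 11.
Points: 3, 11 (2 total).

2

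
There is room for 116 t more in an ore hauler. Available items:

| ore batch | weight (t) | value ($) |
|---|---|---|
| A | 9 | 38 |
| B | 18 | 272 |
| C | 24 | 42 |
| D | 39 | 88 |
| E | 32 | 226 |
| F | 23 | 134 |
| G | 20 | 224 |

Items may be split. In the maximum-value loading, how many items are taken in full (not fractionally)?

5

Order: B (272/18=15.11) > G (224/20=11.20) > E (226/32=7.06) > F (134/23=5.83) > A (38/9=4.22) > D (88/39=2.26) > C (42/24=1.75)
Fill: take B (18 @ 272) → take G (20 @ 224) → take E (32 @ 226) → take F (23 @ 134) → take A (9 @ 38) → take 14/39 of D → 31.59; 116/116 used.
5 item(s) taken whole; one partial (take 14/39 of D).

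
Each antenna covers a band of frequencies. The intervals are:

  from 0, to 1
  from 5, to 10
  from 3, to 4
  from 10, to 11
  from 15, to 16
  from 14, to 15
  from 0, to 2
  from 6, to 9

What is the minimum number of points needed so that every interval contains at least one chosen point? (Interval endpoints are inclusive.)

Sort by right endpoint; whenever an interval is uncovered, place a point at its right end.
Sorted: [0,1] [0,2] [3,4] [6,9] [5,10] [10,11] [14,15] [15,16]
{[0,1],[0,2]} hit by 1; {[3,4]} hit by 4; {[6,9],[5,10]} hit by 9; {[10,11]} hit by 11; {[14,15],[15,16]} hit by 15.
Points: 1, 4, 9, 11, 15 (5 total).

5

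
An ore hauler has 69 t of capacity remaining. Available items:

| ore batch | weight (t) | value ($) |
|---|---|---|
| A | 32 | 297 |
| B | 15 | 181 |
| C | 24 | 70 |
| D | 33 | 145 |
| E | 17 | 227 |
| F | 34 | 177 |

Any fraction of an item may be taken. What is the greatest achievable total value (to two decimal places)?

Greedy by value/weight ratio, highest first.
Order: E (227/17=13.35) > B (181/15=12.07) > A (297/32=9.28) > F (177/34=5.21) > D (145/33=4.39) > C (70/24=2.92)
Fill: take E (17 @ 227) → take B (15 @ 181) → take A (32 @ 297) → take 5/34 of F → 26.03; 69/69 used.
Total value = 731.03

731.03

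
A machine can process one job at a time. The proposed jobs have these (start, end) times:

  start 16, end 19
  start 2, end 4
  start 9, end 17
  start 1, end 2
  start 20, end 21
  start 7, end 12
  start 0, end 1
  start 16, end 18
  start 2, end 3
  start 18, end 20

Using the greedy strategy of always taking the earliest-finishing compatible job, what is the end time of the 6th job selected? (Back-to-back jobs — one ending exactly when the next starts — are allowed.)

20

By end time: (0,1), (1,2), (2,3), (2,4), (7,12), (9,17), (16,18), (16,19), (18,20), (20,21).
Pick (0,1); next start ≥ 1 → (1,2); next start ≥ 2 → (2,3); next start ≥ 3 → (7,12); next start ≥ 12 → (16,18); next start ≥ 18 → (18,20); next start ≥ 20 → (20,21).
Selected: (0,1) (1,2) (2,3) (7,12) (16,18) (18,20) (20,21)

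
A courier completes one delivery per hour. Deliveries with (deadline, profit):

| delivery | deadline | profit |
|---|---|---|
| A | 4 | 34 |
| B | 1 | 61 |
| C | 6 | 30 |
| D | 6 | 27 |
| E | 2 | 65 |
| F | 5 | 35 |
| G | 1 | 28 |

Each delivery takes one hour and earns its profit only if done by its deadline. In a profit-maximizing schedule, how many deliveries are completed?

6

Take jobs in profit order; each goes to the latest open slot no later than its deadline.
By profit: E(d2,65), B(d1,61), F(d5,35), A(d4,34), C(d6,30), G(d1,28), D(d6,27)
E→slot 2; B→slot 1; F→slot 5; A→slot 4; C→slot 6; G skipped; D→slot 3.
6 of 7 scheduled.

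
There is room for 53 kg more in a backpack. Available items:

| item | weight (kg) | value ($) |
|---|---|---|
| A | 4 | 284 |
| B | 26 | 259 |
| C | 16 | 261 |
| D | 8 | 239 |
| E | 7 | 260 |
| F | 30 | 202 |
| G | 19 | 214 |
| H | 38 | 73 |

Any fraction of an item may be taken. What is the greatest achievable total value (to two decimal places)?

1246.74

Sort by value per unit weight and fill in that order.
Order: A (284/4=71.00) > E (260/7=37.14) > D (239/8=29.88) > C (261/16=16.31) > G (214/19=11.26) > B (259/26=9.96) > F (202/30=6.73) > H (73/38=1.92)
Fill: take A (4 @ 284) → take E (7 @ 260) → take D (8 @ 239) → take C (16 @ 261) → take 18/19 of G → 202.74; 53/53 used.
Total value = 1246.74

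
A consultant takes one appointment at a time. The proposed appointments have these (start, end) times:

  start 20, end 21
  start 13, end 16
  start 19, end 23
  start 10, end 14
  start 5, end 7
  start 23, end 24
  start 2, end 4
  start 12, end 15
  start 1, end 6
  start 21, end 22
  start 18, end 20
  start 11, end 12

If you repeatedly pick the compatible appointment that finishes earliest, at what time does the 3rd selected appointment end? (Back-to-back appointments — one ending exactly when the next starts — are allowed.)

Order by finish time; keep every interval that doesn't clash with the previous kept one.
By end time: (2,4), (1,6), (5,7), (11,12), (10,14), (12,15), (13,16), (18,20), (20,21), (21,22), (19,23), (23,24).
Pick (2,4); next start ≥ 4 → (5,7); next start ≥ 7 → (11,12); next start ≥ 12 → (12,15); next start ≥ 15 → (18,20); next start ≥ 20 → (20,21); next start ≥ 21 → (21,22); next start ≥ 22 → (23,24).
Selected: (2,4) (5,7) (11,12) (12,15) (18,20) (20,21) (21,22) (23,24)

12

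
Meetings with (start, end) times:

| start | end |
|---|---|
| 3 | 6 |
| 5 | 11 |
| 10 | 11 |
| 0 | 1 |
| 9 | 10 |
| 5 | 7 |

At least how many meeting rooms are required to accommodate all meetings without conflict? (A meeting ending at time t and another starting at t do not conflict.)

The answer is the maximum number of intervals overlapping at any instant.
Events (time:±→running): 0:+→1 1:-→0 3:+→1 5:+→2 5:+→3 … peak 3.

3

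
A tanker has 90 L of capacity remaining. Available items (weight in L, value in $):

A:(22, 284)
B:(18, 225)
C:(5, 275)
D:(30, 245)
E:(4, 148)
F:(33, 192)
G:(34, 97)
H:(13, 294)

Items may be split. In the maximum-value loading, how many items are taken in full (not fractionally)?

Order: C (275/5=55.00) > E (148/4=37.00) > H (294/13=22.62) > A (284/22=12.91) > B (225/18=12.50) > D (245/30=8.17) > F (192/33=5.82) > G (97/34=2.85)
Fill: take C (5 @ 275) → take E (4 @ 148) → take H (13 @ 294) → take A (22 @ 284) → take B (18 @ 225) → take 28/30 of D → 228.67; 90/90 used.
5 item(s) taken whole; one partial (take 28/30 of D).

5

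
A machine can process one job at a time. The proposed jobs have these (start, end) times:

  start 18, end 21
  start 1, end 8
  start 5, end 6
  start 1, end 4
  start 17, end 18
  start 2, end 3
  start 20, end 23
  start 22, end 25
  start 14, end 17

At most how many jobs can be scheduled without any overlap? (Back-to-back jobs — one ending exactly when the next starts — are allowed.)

6

By end time: (2,3), (1,4), (5,6), (1,8), (14,17), (17,18), (18,21), (20,23), (22,25).
Pick (2,3); next start ≥ 3 → (5,6); next start ≥ 6 → (14,17); next start ≥ 17 → (17,18); next start ≥ 18 → (18,21); next start ≥ 21 → (22,25).
Selected 6 jobs.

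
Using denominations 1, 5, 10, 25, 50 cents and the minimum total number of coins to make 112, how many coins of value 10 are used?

1

112 = 2×50 + 1×10 + 2×1
Count of 10: 1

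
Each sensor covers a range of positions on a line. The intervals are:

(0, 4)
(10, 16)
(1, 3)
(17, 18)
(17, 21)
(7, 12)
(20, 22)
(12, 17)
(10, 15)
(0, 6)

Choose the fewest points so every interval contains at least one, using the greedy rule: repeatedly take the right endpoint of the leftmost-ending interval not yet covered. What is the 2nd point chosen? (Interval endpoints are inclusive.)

Sort by right endpoint; whenever an interval is uncovered, place a point at its right end.
Sorted: [1,3] [0,4] [0,6] [7,12] [10,15] [10,16] [12,17] [17,18] [17,21] [20,22]
{[1,3],[0,4],[0,6]} hit by 3; {[7,12],[10,15],[10,16],[12,17]} hit by 12; {[17,18],[17,21]} hit by 18; {[20,22]} hit by 22.
Points: 3, 12, 18, 22 (4 total).

12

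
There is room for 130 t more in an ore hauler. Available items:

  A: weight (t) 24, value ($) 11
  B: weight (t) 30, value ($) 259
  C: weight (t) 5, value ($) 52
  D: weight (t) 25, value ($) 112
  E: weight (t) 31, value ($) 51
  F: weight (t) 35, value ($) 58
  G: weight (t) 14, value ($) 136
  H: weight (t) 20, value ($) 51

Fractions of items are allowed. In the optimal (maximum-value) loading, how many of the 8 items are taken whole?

6

Greedy by value/weight ratio, highest first.
Ratios (sorted): C 10.40, G 9.71, B 8.63, D 4.48, H 2.55, F 1.66, E 1.65, A 0.46
take C (5 @ 52); take G (14 @ 136); take B (30 @ 259); take D (25 @ 112); take H (20 @ 51); take F (35 @ 58); take 1/31 of E → 1.65. Capacity used 130/130.
6 item(s) taken whole; one partial (take 1/31 of E).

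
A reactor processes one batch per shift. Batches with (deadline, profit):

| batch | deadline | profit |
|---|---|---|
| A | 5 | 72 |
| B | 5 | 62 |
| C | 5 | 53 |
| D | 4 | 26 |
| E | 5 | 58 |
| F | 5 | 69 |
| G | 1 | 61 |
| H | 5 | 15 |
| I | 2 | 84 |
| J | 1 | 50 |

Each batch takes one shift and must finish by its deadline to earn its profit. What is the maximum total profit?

By profit: I(d2,84), A(d5,72), F(d5,69), B(d5,62), G(d1,61), E(d5,58), C(d5,53), J(d1,50), D(d4,26), H(d5,15)
I→slot 2; A→slot 5; F→slot 4; B→slot 3; G→slot 1; E skipped; C skipped; J skipped; D skipped; H skipped.
Profit = 61 + 84 + 62 + 69 + 72 = 348

348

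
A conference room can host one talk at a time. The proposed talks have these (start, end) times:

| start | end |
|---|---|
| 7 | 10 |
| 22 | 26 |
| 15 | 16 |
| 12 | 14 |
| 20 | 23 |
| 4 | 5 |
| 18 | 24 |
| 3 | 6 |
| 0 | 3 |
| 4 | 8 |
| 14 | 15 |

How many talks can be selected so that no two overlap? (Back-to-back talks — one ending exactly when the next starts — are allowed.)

7

By end time: (0,3), (4,5), (3,6), (4,8), (7,10), (12,14), (14,15), (15,16), (20,23), (18,24), (22,26).
Pick (0,3); next start ≥ 3 → (4,5); next start ≥ 5 → (7,10); next start ≥ 10 → (12,14); next start ≥ 14 → (14,15); next start ≥ 15 → (15,16); next start ≥ 16 → (20,23).
Selected 7 talks.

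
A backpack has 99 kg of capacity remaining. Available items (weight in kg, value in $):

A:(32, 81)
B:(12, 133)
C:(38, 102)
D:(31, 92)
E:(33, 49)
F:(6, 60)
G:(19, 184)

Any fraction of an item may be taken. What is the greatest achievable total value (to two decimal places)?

Ratios (sorted): B 11.08, F 10.00, G 9.68, D 2.97, C 2.68, A 2.53, E 1.48
take B (12 @ 133); take F (6 @ 60); take G (19 @ 184); take D (31 @ 92); take 31/38 of C → 83.21. Capacity used 99/99.
Total value = 552.21

552.21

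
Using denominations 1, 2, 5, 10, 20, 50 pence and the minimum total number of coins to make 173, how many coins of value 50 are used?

3

Greedy: take as many of the largest coin as possible, then repeat with the remainder.
173 = 3×50 + 1×20 + 1×2 + 1×1
Count of 50: 3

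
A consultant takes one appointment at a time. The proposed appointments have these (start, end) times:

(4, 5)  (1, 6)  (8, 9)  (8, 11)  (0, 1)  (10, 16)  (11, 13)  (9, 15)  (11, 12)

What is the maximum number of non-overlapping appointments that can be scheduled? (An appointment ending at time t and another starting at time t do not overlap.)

Order by finish time; keep every interval that doesn't clash with the previous kept one.
Sorted by end: (0,1)  (4,5)  (1,6)  (8,9)  (8,11)  (11,12)  (11,13)  (9,15)  (10,16)
take (0,1); take (4,5); take (8,9); take (11,12).
Selected 4 appointments.

4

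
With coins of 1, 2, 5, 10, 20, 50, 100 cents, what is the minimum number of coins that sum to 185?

Use the largest denomination that fits, subtract, and repeat.
185 = 1×100 + 1×50 + 1×20 + 1×10 + 1×5
Total coins = 1 + 1 + 1 + 1 + 1 = 5

5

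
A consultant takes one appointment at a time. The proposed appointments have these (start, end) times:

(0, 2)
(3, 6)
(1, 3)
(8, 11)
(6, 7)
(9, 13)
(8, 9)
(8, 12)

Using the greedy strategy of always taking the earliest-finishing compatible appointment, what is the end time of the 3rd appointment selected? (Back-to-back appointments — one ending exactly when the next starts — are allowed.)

7

Sort by end time and greedily take each interval whose start is ≥ the last chosen end.
Sorted by end: (0,2)  (1,3)  (3,6)  (6,7)  (8,9)  (8,11)  (8,12)  (9,13)
take (0,2); take (3,6); take (6,7); take (8,9); take (9,13).
Selected: (0,2) (3,6) (6,7) (8,9) (9,13)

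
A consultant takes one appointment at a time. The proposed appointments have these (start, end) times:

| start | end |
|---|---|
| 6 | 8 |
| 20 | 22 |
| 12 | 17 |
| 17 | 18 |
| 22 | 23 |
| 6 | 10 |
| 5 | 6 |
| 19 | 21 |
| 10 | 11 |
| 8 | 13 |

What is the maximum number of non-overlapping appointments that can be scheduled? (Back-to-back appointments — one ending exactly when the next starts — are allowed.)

Greedy by earliest finish: after sorting by end time, pick each interval compatible with the last pick.
By end time: (5,6), (6,8), (6,10), (10,11), (8,13), (12,17), (17,18), (19,21), (20,22), (22,23).
Pick (5,6); next start ≥ 6 → (6,8); next start ≥ 8 → (10,11); next start ≥ 11 → (12,17); next start ≥ 17 → (17,18); next start ≥ 18 → (19,21); next start ≥ 21 → (22,23).
Selected 7 appointments.

7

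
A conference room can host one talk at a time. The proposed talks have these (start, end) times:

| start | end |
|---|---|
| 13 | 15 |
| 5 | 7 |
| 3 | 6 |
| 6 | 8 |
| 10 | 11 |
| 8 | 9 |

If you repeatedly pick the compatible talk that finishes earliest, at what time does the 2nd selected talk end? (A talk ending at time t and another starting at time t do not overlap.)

8

Sorted by end: (3,6)  (5,7)  (6,8)  (8,9)  (10,11)  (13,15)
take (3,6); take (6,8); take (8,9); take (10,11); take (13,15).
Selected: (3,6) (6,8) (8,9) (10,11) (13,15)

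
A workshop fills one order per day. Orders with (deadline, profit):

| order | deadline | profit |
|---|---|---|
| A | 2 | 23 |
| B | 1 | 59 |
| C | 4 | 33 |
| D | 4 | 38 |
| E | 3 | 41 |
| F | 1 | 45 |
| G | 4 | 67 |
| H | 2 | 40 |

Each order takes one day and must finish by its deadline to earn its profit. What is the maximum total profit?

Profit order: G=67 B=59 F=45 E=41 H=40 D=38 C=33 A=23
Assign: G→slot 4, B→slot 1, F skipped, E→slot 3, H→slot 2, D skipped, C skipped, A skipped.
Slots: [1:B] [2:H] [3:E] [4:G]
Profit = 59 + 40 + 41 + 67 = 207

207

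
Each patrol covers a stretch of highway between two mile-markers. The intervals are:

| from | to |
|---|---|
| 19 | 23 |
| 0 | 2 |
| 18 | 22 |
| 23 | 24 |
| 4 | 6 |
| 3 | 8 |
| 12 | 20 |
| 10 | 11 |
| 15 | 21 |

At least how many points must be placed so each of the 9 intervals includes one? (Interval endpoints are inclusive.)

By right end: [0,2]  [4,6]  [3,8]  [10,11]  [12,20]  [15,21]  [18,22]  [19,23]  [23,24]
[0,2] uncovered → point at 2; [4,6] uncovered → point at 6; [10,11] uncovered → point at 11; [12,20] uncovered → point at 20; [23,24] uncovered → point at 24.
Points: 2, 6, 11, 20, 24 (5 total).

5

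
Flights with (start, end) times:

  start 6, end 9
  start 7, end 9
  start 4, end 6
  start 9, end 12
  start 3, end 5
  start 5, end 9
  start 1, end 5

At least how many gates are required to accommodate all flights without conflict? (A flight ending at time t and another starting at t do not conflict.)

starts: [1, 3, 4, 5, 6, 7, 9]
ends:   [5, 5, 6, 9, 9, 9, 12]
s1→1 s3→2 s4→3  — peak 3.

3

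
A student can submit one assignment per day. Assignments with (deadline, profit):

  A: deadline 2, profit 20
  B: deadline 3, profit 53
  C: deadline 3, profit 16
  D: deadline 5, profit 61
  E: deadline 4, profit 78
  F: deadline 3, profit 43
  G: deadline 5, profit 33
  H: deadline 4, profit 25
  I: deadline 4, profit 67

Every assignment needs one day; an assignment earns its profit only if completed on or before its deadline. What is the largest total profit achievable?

Sort by profit descending; place each in the latest free slot ≤ its deadline.
By profit: E(d4,78), I(d4,67), D(d5,61), B(d3,53), F(d3,43), G(d5,33), H(d4,25), A(d2,20), C(d3,16)
E→slot 4; I→slot 3; D→slot 5; B→slot 2; F→slot 1; G skipped; H skipped; A skipped; C skipped.
Profit = 43 + 53 + 67 + 78 + 61 = 302

302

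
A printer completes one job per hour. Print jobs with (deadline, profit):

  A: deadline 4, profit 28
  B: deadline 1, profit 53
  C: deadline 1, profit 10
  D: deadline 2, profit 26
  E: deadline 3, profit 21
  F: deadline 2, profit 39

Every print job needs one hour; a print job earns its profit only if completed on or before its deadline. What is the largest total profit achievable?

By profit: B(d1,53), F(d2,39), A(d4,28), D(d2,26), E(d3,21), C(d1,10)
B→slot 1; F→slot 2; A→slot 4; D skipped; E→slot 3; C skipped.
Profit = 53 + 39 + 21 + 28 = 141

141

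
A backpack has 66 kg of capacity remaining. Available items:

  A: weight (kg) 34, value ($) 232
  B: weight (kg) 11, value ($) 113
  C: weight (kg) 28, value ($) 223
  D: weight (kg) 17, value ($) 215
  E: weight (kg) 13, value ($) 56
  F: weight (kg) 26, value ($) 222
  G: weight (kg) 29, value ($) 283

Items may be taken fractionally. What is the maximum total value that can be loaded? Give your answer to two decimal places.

Sort by value per unit weight and fill in that order.
Order: D (215/17=12.65) > B (113/11=10.27) > G (283/29=9.76) > F (222/26=8.54) > C (223/28=7.96) > A (232/34=6.82) > E (56/13=4.31)
Fill: take D (17 @ 215) → take B (11 @ 113) → take G (29 @ 283) → take 9/26 of F → 76.85; 66/66 used.
Total value = 687.85

687.85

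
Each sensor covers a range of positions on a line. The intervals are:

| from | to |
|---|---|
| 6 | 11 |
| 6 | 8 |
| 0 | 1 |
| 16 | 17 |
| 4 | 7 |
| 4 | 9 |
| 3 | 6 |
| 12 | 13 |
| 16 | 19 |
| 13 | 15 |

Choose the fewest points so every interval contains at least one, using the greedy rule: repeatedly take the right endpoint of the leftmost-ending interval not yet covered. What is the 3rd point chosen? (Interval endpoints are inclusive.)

Sort by right endpoint; whenever an interval is uncovered, place a point at its right end.
Sorted: [0,1] [3,6] [4,7] [6,8] [4,9] [6,11] [12,13] [13,15] [16,17] [16,19]
{[0,1]} hit by 1; {[3,6],[4,7],[6,8],[4,9],[6,11]} hit by 6; {[12,13],[13,15]} hit by 13; {[16,17],[16,19]} hit by 17.
Points: 1, 6, 13, 17 (4 total).

13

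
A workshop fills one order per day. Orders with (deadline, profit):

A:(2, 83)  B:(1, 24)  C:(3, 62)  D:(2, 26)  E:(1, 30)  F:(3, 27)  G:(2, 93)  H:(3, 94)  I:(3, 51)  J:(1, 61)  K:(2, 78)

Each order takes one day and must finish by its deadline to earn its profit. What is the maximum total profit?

270

Take jobs in profit order; each goes to the latest open slot no later than its deadline.
By profit: H(d3,94), G(d2,93), A(d2,83), K(d2,78), C(d3,62), J(d1,61), I(d3,51), E(d1,30), F(d3,27), D(d2,26), B(d1,24)
H→slot 3; G→slot 2; A→slot 1; K skipped; C skipped; J skipped; I skipped; E skipped; F skipped; D skipped; B skipped.
Profit = 83 + 93 + 94 = 270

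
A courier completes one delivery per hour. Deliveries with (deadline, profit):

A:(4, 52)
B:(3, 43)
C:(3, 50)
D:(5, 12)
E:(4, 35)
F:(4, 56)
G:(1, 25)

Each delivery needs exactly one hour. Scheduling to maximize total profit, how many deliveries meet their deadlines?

Sort by profit descending; place each in the latest free slot ≤ its deadline.
Profit order: F=56 A=52 C=50 B=43 E=35 G=25 D=12
Assign: F→slot 4, A→slot 3, C→slot 2, B→slot 1, E skipped, G skipped, D→slot 5.
Slots: [1:B] [2:C] [3:A] [4:F] [5:D]
5 of 7 scheduled.

5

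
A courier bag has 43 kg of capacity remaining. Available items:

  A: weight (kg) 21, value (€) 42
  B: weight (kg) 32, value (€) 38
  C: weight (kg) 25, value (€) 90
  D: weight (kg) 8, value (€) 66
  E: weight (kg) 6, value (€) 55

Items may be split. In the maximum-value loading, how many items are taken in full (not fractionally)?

3

Greedy by value/weight ratio, highest first.
Ratios (sorted): E 9.17, D 8.25, C 3.60, A 2.00, B 1.19
take E (6 @ 55); take D (8 @ 66); take C (25 @ 90); take 4/21 of A → 8.00. Capacity used 43/43.
3 item(s) taken whole; one partial (take 4/21 of A).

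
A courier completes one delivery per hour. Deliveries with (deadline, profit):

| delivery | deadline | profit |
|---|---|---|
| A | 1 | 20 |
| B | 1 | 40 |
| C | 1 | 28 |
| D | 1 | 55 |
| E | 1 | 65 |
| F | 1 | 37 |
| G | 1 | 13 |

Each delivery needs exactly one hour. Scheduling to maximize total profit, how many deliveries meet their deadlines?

1

Sort by profit descending; place each in the latest free slot ≤ its deadline.
Profit order: E=65 D=55 B=40 F=37 C=28 A=20 G=13
Assign: E→slot 1, D skipped, B skipped, F skipped, C skipped, A skipped, G skipped.
Slots: [1:E]
1 of 7 scheduled.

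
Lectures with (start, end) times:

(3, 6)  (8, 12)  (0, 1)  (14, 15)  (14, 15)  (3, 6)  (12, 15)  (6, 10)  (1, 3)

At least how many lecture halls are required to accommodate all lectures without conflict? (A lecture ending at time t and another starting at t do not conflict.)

The answer is the maximum number of intervals overlapping at any instant.
starts: [0, 1, 3, 3, 6, 8, 12, 14, 14]
ends:   [1, 3, 6, 6, 10, 12, 15, 15, 15]
s0→1 e1→0 s1→1 e3→0 s3→1 s3→2 e6→1 e6→0 s6→1 s8→2 e10→1 e12→0 s12→1 s14→2 s14→3  — peak 3.

3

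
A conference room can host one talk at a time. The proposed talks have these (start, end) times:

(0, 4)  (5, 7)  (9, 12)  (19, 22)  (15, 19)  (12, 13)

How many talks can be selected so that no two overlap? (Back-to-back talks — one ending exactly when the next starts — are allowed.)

6

By end time: (0,4), (5,7), (9,12), (12,13), (15,19), (19,22).
Pick (0,4); next start ≥ 4 → (5,7); next start ≥ 7 → (9,12); next start ≥ 12 → (12,13); next start ≥ 13 → (15,19); next start ≥ 19 → (19,22).
Selected 6 talks.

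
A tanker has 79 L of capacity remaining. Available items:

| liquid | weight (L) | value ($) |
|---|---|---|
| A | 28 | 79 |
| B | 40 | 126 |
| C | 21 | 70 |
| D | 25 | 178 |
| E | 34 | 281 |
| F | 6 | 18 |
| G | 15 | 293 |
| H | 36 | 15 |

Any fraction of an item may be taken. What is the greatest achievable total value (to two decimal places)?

Ratios (sorted): G 19.53, E 8.26, D 7.12, C 3.33, B 3.15, F 3.00, A 2.82, H 0.42
take G (15 @ 293); take E (34 @ 281); take D (25 @ 178); take 5/21 of C → 16.67. Capacity used 79/79.
Total value = 768.67

768.67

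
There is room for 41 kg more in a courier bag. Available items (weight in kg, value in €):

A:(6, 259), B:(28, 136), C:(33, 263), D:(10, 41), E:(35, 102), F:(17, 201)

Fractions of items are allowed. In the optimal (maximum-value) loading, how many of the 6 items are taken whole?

2

Ratios (sorted): A 43.17, F 11.82, C 7.97, B 4.86, D 4.10, E 2.91
take A (6 @ 259); take F (17 @ 201); take 18/33 of C → 143.45. Capacity used 41/41.
2 item(s) taken whole; one partial (take 18/33 of C).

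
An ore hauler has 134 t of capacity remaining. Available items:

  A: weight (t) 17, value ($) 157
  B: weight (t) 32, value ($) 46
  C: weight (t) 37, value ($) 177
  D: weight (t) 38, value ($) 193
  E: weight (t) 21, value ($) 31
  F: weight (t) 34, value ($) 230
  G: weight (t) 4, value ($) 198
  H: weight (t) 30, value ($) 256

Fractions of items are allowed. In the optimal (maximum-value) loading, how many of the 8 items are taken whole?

Sort by value per unit weight and fill in that order.
Ratios (sorted): G 49.50, A 9.24, H 8.53, F 6.76, D 5.08, C 4.78, E 1.48, B 1.44
take G (4 @ 198); take A (17 @ 157); take H (30 @ 256); take F (34 @ 230); take D (38 @ 193); take 11/37 of C → 52.62. Capacity used 134/134.
5 item(s) taken whole; one partial (take 11/37 of C).

5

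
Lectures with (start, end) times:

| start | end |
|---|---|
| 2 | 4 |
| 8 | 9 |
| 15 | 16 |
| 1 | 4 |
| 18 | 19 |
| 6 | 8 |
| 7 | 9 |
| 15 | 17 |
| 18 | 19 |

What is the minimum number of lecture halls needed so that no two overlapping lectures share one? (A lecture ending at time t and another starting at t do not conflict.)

2

Events (time:±→running): 1:+→1 2:+→2 … peak 2.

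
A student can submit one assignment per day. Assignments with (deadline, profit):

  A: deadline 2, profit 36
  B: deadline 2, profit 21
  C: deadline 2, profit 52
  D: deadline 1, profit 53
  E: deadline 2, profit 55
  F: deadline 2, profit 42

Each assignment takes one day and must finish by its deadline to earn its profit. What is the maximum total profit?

108

Profit order: E=55 D=53 C=52 F=42 A=36 B=21
Assign: E→slot 2, D→slot 1, C skipped, F skipped, A skipped, B skipped.
Slots: [1:D] [2:E]
Profit = 53 + 55 = 108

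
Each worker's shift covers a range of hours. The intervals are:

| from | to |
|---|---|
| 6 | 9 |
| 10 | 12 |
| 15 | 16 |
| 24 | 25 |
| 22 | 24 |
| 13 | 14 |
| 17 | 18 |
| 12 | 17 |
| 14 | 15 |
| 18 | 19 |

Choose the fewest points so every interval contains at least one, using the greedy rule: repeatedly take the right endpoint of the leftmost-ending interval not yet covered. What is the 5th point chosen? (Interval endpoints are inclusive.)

18

Sort by right endpoint; whenever an interval is uncovered, place a point at its right end.
By right end: [6,9]  [10,12]  [13,14]  [14,15]  [15,16]  [12,17]  [17,18]  [18,19]  [22,24]  [24,25]
[6,9] uncovered → point at 9; [10,12] uncovered → point at 12; [13,14] uncovered → point at 14; [15,16] uncovered → point at 16; [17,18] uncovered → point at 18; [22,24] uncovered → point at 24.
Points: 9, 12, 14, 16, 18, 24 (6 total).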